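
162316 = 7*23188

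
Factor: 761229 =3^2*7^1 *43^1*281^1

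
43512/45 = 966 + 14/15 = 966.93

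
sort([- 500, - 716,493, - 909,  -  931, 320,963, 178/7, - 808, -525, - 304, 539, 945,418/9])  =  [ - 931, - 909, - 808 , - 716, - 525, - 500,-304, 178/7,  418/9, 320, 493,  539,  945 , 963 ]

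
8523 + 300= 8823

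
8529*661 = 5637669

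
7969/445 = 17  +  404/445 = 17.91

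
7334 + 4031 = 11365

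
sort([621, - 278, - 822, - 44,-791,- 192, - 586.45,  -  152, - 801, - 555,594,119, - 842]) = [ - 842, - 822, - 801, - 791,  -  586.45, - 555 , - 278, - 192, - 152, - 44, 119, 594, 621 ]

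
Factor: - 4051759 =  - 37^1*109507^1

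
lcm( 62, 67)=4154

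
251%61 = 7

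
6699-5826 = 873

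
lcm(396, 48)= 1584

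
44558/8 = 5569 + 3/4 = 5569.75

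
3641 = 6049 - 2408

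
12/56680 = 3/14170 = 0.00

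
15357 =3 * 5119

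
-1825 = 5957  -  7782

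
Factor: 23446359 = 3^2*73^1*127^1*  281^1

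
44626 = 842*53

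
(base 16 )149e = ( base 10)5278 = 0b1010010011110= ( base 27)76D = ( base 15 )186d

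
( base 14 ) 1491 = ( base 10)3655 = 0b111001000111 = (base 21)861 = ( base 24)687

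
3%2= 1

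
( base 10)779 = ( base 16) 30b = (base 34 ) mv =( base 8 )1413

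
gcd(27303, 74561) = 1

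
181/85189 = 181/85189=0.00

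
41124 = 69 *596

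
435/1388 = 435/1388 =0.31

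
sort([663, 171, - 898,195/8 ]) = [ - 898, 195/8,171,663]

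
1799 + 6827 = 8626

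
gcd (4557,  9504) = 3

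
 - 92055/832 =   -  92055/832 = - 110.64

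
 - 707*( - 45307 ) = 32032049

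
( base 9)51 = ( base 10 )46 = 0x2e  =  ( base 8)56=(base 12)3a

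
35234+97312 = 132546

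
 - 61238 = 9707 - 70945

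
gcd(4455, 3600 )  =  45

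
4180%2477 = 1703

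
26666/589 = 26666/589 = 45.27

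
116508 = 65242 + 51266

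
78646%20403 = 17437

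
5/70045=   1/14009= 0.00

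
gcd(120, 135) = 15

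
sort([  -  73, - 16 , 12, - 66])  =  [  -  73, - 66, - 16,  12 ] 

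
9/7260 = 3/2420 =0.00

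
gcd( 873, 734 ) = 1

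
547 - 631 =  - 84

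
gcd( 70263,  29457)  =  9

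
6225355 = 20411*305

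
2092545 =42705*49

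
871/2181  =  871/2181= 0.40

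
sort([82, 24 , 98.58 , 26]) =[ 24,26 , 82, 98.58]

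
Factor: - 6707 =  - 19^1*353^1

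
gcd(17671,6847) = 41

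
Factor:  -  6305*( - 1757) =5^1*7^1*13^1*97^1 * 251^1 = 11077885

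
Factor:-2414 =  - 2^1*17^1 * 71^1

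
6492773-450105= 6042668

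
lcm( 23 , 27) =621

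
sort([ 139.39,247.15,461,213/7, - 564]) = [ - 564, 213/7,  139.39, 247.15,461 ]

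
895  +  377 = 1272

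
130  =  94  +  36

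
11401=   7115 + 4286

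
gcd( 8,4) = 4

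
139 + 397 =536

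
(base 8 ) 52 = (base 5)132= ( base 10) 42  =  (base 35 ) 17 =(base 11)39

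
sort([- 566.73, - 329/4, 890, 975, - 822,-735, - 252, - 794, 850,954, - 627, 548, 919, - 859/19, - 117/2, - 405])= [ - 822,-794, - 735,-627  ,- 566.73, - 405, - 252, - 329/4, - 117/2, - 859/19 , 548, 850, 890 , 919, 954, 975] 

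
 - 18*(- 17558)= 316044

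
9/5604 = 3/1868 = 0.00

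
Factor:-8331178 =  - 2^1* 29^1*379^2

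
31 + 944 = 975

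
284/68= 4 + 3/17= 4.18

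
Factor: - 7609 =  - 7^1*1087^1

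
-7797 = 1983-9780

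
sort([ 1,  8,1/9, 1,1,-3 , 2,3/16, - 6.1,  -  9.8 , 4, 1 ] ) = [ - 9.8,-6.1, - 3,  1/9,3/16, 1,1, 1,1,2, 4, 8]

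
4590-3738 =852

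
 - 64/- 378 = 32/189 =0.17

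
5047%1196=263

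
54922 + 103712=158634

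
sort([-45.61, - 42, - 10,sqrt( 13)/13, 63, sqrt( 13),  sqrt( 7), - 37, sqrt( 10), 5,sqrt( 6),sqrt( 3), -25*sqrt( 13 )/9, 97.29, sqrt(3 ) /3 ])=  [- 45.61,- 42, - 37, - 25*sqrt(13 )/9 ,-10, sqrt( 13 ) /13,sqrt ( 3 )/3,sqrt( 3 ),sqrt( 6),sqrt ( 7 ), sqrt( 10 ),sqrt(13 ), 5, 63, 97.29]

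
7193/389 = 18 + 191/389 = 18.49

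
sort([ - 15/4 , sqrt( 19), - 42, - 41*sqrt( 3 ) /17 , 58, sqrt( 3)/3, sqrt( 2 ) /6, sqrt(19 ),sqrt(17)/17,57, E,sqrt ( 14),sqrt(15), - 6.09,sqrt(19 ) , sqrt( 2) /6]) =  [-42, - 6.09, - 41*sqrt ( 3 )/17,- 15/4,sqrt( 2)/6 , sqrt ( 2 )/6,  sqrt( 17)/17,sqrt( 3)/3,E,sqrt( 14 ), sqrt( 15), sqrt(19),sqrt( 19),sqrt( 19),57,58]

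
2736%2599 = 137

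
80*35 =2800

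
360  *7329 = 2638440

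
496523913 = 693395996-196872083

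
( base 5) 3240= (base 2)110111101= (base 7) 1204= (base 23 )J8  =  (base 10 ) 445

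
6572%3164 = 244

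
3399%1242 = 915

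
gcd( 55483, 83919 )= 1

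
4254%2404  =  1850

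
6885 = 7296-411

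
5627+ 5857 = 11484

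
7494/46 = 162 + 21/23 = 162.91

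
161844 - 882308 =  - 720464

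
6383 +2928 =9311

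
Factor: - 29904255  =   - 3^3*5^1*23^1*9631^1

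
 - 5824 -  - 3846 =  - 1978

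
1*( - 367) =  -367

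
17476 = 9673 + 7803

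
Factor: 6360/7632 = 2^( - 1) * 3^( - 1)*5^1=5/6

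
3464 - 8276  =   - 4812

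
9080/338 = 26 + 146/169 = 26.86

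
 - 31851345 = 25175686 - 57027031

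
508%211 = 86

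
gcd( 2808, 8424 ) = 2808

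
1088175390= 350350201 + 737825189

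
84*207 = 17388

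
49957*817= 40814869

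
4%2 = 0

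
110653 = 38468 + 72185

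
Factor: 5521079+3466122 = 8987201 = 1987^1*4523^1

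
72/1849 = 72/1849 = 0.04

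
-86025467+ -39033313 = -125058780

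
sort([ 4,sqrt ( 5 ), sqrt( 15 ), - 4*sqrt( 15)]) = [ - 4*sqrt(15), sqrt( 5),  sqrt( 15), 4]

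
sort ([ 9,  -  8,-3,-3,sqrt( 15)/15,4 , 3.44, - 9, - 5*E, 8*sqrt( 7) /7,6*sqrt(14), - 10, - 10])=[ -5*E, - 10, - 10, -9, - 8,-3,-3,sqrt(15)/15,8 * sqrt( 7)/7,3.44 , 4, 9,6*sqrt( 14) ] 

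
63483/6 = 10580+1/2 = 10580.50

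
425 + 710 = 1135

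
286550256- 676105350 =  - 389555094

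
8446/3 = 8446/3 = 2815.33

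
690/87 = 230/29=7.93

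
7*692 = 4844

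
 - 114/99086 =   -  1+ 49486/49543 = - 0.00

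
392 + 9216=9608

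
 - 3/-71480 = 3/71480 =0.00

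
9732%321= 102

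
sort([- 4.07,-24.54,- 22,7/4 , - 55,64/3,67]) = [  -  55,-24.54,- 22, -4.07,  7/4, 64/3,  67]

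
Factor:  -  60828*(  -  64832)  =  2^8*3^1*37^1*137^1*1013^1 = 3943600896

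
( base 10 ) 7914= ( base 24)DHI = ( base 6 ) 100350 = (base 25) cge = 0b1111011101010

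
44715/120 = 372+5/8 = 372.62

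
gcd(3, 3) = 3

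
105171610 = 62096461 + 43075149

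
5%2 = 1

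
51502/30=25751/15 = 1716.73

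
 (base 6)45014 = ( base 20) fde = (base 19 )h74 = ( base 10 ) 6274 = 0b1100010000010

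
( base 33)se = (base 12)662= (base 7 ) 2510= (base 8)1652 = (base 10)938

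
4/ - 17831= - 4/17831 = - 0.00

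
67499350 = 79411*850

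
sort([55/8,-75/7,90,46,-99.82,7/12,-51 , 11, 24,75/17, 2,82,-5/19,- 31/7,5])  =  [-99.82, - 51, - 75/7,-31/7,-5/19,7/12, 2 , 75/17,5,55/8,11, 24,  46, 82, 90] 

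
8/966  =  4/483 = 0.01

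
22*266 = 5852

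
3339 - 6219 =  -2880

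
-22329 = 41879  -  64208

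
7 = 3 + 4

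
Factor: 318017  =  7^1*181^1*251^1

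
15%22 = 15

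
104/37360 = 13/4670 = 0.00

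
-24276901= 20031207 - 44308108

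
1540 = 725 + 815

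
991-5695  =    -  4704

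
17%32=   17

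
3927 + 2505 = 6432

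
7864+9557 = 17421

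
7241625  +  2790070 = 10031695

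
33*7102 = 234366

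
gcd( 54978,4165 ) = 833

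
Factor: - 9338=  - 2^1*7^1*23^1* 29^1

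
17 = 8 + 9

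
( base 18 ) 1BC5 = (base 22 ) JJ3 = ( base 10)9617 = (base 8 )22621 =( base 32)9ch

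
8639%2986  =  2667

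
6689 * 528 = 3531792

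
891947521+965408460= 1857355981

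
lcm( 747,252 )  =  20916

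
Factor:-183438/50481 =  -258/71 = - 2^1 * 3^1 * 43^1*71^ (-1 )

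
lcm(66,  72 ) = 792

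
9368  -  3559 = 5809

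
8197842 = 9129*898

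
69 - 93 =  - 24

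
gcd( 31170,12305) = 5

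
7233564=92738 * 78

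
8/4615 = 8/4615 = 0.00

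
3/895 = 3/895 = 0.00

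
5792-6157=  - 365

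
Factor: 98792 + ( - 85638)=2^1 * 6577^1=13154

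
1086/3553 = 1086/3553 = 0.31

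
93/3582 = 31/1194=0.03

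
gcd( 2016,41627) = 1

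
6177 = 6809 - 632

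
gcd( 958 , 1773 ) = 1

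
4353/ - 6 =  - 1451/2=   - 725.50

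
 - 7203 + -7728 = -14931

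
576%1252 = 576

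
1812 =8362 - 6550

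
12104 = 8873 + 3231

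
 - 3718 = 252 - 3970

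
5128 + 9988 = 15116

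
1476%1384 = 92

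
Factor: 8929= 8929^1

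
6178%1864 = 586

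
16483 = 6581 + 9902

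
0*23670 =0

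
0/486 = 0=0.00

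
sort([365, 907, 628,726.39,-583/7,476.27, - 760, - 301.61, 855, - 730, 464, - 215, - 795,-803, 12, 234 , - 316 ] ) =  [-803, - 795, - 760, - 730,-316 , - 301.61,-215, - 583/7,12,234 , 365, 464,476.27,628,726.39, 855,907 ] 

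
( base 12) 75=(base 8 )131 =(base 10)89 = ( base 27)38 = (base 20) 49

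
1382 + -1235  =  147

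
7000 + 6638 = 13638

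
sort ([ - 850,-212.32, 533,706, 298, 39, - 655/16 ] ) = [ - 850,-212.32, - 655/16,39, 298, 533,  706] 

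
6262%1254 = 1246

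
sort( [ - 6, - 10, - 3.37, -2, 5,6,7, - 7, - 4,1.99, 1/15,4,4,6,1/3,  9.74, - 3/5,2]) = [-10,-7,-6, - 4, - 3.37,  -  2, - 3/5,1/15,1/3,1.99, 2, 4,4,5,6, 6,7,9.74 ]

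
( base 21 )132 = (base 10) 506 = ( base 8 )772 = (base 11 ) 420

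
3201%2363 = 838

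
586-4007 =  - 3421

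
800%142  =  90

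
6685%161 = 84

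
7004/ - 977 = -8+812/977 = -  7.17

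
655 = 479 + 176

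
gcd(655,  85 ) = 5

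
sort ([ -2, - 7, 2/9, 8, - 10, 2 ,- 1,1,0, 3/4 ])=[ - 10,  -  7, - 2,-1, 0, 2/9, 3/4, 1 , 2, 8]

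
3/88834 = 3/88834 =0.00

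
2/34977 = 2/34977 = 0.00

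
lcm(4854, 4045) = 24270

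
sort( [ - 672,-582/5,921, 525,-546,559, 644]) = [-672 ,- 546, -582/5 , 525, 559, 644,  921] 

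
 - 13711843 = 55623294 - 69335137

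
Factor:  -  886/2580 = -443/1290 = - 2^( - 1)*3^( - 1)*5^(-1 )*43^( - 1)*443^1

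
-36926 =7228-44154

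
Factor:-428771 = -7^1*61253^1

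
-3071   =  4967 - 8038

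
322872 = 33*9784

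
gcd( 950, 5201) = 1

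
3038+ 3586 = 6624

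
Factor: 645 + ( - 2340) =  - 3^1*5^1*113^1 = - 1695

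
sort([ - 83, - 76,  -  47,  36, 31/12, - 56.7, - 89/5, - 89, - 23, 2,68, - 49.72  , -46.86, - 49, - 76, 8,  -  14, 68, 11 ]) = [ - 89,-83, - 76, - 76, - 56.7, - 49.72, - 49,- 47, - 46.86, - 23,-89/5 , - 14, 2, 31/12,8 , 11,36 , 68,68]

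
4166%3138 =1028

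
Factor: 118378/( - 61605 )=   -  2^1*3^(  -  2 )*5^(-1)*13^1*29^1*37^( - 2 )*157^1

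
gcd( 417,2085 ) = 417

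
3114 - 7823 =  - 4709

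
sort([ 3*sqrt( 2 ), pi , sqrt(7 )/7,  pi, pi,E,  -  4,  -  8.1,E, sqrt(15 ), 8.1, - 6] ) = [  -  8.1, - 6, - 4,sqrt ( 7 )/7, E,E, pi, pi, pi,  sqrt( 15 ), 3*sqrt( 2), 8.1 ] 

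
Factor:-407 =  - 11^1* 37^1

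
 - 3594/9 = -400  +  2/3 = -399.33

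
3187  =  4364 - 1177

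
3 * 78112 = 234336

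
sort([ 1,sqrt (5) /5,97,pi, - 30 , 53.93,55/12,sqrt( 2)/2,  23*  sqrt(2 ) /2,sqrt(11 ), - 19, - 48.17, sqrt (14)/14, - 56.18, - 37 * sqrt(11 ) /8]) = [ - 56.18,-48.17, - 30, - 19,-37 * sqrt (11 ) /8,sqrt ( 14) /14,sqrt(5)/5,sqrt(2)/2,1, pi,sqrt( 11),55/12,23*sqrt(2)/2, 53.93, 97 ] 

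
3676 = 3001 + 675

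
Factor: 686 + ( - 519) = 167 = 167^1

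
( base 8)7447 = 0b111100100111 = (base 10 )3879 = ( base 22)807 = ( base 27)58i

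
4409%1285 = 554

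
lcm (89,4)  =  356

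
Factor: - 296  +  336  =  2^3*5^1 =40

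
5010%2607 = 2403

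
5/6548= 5/6548 = 0.00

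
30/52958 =15/26479=   0.00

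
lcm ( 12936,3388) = 142296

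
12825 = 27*475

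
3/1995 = 1/665 = 0.00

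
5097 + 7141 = 12238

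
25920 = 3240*8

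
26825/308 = 87 + 29/308= 87.09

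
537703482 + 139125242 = 676828724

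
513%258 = 255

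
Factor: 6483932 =2^2* 7^1*13^1*47^1 * 379^1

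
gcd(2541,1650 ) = 33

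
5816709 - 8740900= -2924191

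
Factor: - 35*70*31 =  - 75950 =- 2^1* 5^2*7^2*31^1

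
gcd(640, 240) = 80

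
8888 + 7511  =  16399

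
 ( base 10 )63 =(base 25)2d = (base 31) 21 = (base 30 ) 23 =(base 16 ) 3F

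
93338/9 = 93338/9= 10370.89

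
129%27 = 21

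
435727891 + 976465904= 1412193795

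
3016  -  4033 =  - 1017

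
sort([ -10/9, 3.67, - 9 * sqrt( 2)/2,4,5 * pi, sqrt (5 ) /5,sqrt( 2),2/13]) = [ - 9*sqrt( 2)/2, - 10/9,2/13,sqrt( 5 ) /5,sqrt(2), 3.67,4, 5*pi ]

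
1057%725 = 332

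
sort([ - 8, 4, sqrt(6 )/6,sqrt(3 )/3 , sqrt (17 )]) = [ - 8, sqrt(6) /6, sqrt( 3)/3, 4, sqrt(17) ] 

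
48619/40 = 48619/40 = 1215.47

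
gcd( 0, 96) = 96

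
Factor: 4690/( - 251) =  - 2^1*5^1*  7^1* 67^1*251^ ( -1)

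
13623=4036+9587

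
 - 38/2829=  - 38/2829 = - 0.01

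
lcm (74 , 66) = 2442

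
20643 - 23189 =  - 2546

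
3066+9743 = 12809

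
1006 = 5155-4149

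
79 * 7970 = 629630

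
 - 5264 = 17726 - 22990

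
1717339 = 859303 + 858036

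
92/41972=23/10493 =0.00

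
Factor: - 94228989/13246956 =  - 31409663/4415652 = - 2^( - 2 )*3^( - 2 )*173^( - 1)*709^( - 1)*31409663^1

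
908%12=8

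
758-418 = 340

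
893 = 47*19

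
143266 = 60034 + 83232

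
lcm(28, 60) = 420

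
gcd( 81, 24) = 3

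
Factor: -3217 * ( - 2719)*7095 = 62060128185 = 3^1 * 5^1* 11^1*43^1* 2719^1*3217^1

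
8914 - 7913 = 1001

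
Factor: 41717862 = 2^1*3^3*277^1*2789^1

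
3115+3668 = 6783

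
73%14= 3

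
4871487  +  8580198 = 13451685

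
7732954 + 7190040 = 14922994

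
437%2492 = 437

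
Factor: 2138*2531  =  2^1 * 1069^1 *2531^1 = 5411278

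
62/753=62/753 = 0.08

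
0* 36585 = 0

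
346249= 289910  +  56339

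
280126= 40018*7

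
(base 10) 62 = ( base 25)2C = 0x3e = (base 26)2a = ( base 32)1u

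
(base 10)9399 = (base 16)24B7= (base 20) 139J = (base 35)7NJ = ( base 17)1f8f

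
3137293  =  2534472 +602821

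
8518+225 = 8743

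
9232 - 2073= 7159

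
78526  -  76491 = 2035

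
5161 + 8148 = 13309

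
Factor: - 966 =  - 2^1*3^1*7^1*23^1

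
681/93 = 7 + 10/31 = 7.32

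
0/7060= 0 = 0.00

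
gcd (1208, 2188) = 4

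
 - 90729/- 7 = 12961  +  2/7 = 12961.29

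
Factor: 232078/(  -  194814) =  - 3^( - 2)*7^1*  11^2*79^( - 1) = -847/711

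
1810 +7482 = 9292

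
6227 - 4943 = 1284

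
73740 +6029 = 79769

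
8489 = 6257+2232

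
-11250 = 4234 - 15484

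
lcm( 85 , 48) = 4080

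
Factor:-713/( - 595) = 5^ ( - 1)*7^(  -  1)*17^( - 1)*23^1*31^1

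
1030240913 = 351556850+678684063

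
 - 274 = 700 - 974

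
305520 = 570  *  536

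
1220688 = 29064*42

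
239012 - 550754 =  - 311742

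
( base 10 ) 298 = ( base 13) 19c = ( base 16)12a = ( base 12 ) 20A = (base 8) 452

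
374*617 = 230758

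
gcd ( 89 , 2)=1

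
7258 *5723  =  41537534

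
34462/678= 50 + 281/339 = 50.83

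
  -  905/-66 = 905/66 = 13.71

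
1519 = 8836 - 7317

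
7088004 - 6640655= 447349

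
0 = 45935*0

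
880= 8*110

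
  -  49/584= - 49/584 = -0.08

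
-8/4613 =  - 8/4613 = -  0.00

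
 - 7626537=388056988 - 395683525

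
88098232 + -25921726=62176506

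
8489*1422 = 12071358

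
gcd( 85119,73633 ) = 1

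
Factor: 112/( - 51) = -2^4 *3^( - 1)*7^1*17^( - 1 ) 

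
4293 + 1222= 5515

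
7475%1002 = 461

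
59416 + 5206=64622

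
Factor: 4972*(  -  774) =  - 2^3*3^2*11^1*43^1*113^1 = -3848328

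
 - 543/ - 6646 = 543/6646 =0.08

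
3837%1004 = 825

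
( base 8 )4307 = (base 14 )B67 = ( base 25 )3EM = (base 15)9EC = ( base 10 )2247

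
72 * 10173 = 732456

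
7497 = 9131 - 1634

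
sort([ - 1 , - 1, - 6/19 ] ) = [ - 1, - 1 ,  -  6/19] 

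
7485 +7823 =15308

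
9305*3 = 27915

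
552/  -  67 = -552/67 = - 8.24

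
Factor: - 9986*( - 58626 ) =585439236 = 2^2*3^2 * 3257^1*4993^1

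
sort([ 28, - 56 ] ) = [ - 56,28]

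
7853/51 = 153 + 50/51 = 153.98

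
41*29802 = 1221882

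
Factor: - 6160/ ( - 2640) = 7/3 = 3^ (- 1 )*7^1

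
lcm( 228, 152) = 456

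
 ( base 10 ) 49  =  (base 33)1G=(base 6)121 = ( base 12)41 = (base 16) 31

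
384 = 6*64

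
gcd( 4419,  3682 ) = 1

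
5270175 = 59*89325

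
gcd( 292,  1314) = 146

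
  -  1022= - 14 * 73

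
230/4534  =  115/2267  =  0.05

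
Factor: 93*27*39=97929 = 3^5*13^1* 31^1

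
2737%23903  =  2737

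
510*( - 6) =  - 3060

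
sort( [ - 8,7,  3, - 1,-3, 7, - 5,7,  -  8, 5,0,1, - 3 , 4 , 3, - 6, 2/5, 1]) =[ - 8 , - 8, - 6, - 5 ,  -  3, - 3, - 1, 0,2/5, 1,1,3,3, 4, 5, 7, 7, 7]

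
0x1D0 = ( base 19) 158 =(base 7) 1232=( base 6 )2052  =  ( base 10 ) 464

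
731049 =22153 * 33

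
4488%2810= 1678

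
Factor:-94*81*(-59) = 449226 = 2^1*3^4*47^1*59^1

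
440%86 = 10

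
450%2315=450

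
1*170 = 170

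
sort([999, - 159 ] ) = [-159, 999 ] 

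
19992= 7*2856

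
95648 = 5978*16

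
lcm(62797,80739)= 565173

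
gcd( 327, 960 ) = 3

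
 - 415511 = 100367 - 515878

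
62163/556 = 111+447/556 = 111.80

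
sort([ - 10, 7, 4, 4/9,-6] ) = [- 10, - 6, 4/9,4, 7 ] 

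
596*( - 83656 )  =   - 49858976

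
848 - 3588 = - 2740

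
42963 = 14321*3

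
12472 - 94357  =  -81885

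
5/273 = 5/273 = 0.02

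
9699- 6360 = 3339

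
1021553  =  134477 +887076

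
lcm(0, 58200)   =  0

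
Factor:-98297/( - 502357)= 691^( - 1)*727^( - 1 ) * 98297^1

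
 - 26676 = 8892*( - 3 ) 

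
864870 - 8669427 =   -  7804557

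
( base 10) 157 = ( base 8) 235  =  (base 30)57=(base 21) 7a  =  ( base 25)67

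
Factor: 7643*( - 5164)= - 39468452 = -  2^2* 1291^1 * 7643^1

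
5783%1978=1827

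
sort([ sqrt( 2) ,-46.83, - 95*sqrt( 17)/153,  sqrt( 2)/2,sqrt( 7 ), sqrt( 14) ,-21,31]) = [-46.83, - 21, - 95*sqrt(17)/153,sqrt( 2) /2 , sqrt( 2),  sqrt(7),sqrt(14),31]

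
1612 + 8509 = 10121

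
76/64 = 19/16= 1.19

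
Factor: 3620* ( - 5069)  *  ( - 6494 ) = 119163471320 = 2^3*5^1*17^1*37^1*137^1*181^1*191^1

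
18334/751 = 18334/751 = 24.41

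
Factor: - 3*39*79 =-3^2 * 13^1*79^1 = - 9243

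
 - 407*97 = - 39479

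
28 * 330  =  9240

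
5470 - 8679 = -3209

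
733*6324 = 4635492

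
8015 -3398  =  4617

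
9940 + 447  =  10387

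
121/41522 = 121/41522  =  0.00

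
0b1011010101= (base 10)725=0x2D5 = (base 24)165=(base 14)39B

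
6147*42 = 258174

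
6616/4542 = 1 + 1037/2271 = 1.46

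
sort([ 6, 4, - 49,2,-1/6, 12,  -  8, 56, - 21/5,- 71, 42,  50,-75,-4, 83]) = [ - 75,-71, - 49, - 8, - 21/5, - 4, - 1/6, 2, 4, 6,12, 42, 50,  56,83 ]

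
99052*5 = 495260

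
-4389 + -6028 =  - 10417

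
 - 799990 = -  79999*10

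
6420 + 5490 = 11910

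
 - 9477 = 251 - 9728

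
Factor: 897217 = 181^1 * 4957^1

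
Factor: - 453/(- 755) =3^1 * 5^( - 1) = 3/5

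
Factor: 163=163^1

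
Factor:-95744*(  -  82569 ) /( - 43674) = -1317581056/7279 = - 2^8*11^1*17^2*29^( -1 )*251^ (-1 )*1619^1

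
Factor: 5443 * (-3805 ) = - 5^1* 761^1*5443^1 = - 20710615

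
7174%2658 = 1858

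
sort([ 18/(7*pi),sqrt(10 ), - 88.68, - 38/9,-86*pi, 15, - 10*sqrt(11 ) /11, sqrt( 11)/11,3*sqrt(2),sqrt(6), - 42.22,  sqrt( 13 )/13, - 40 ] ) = [-86*pi ,-88.68, - 42.22,-40, - 38/9, - 10*sqrt(11)/11,sqrt(13)/13,sqrt( 11)/11,  18/(7*pi),sqrt(6 ),sqrt(10 ),3*sqrt(2), 15 ]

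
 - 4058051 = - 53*76567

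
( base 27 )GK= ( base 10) 452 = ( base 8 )704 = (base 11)381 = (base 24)IK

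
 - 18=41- 59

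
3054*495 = 1511730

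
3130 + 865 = 3995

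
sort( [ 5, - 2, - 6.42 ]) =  [ - 6.42, - 2, 5]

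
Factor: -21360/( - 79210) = 24/89 = 2^3 * 3^1*89^( - 1)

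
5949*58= 345042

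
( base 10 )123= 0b1111011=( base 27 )4f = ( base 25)4N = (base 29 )47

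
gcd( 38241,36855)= 63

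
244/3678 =122/1839 = 0.07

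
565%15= 10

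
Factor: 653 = 653^1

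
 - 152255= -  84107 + - 68148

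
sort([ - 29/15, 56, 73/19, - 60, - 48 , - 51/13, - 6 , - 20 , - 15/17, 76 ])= [ - 60,  -  48, - 20, - 6, - 51/13, - 29/15,  -  15/17,73/19,56, 76 ]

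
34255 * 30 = 1027650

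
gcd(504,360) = 72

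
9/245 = 9/245 =0.04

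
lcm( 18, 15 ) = 90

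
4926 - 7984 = -3058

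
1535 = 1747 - 212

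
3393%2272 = 1121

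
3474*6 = 20844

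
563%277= 9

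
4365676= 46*94906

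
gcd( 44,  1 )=1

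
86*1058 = 90988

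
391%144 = 103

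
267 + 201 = 468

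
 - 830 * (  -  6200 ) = 5146000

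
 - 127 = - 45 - 82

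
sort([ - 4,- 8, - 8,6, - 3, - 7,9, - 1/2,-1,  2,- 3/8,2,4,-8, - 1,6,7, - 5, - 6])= [-8,-8,-8,-7, - 6,  -  5, - 4, -3, - 1,-1, - 1/2 , - 3/8, 2, 2, 4, 6, 6, 7, 9 ]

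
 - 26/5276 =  - 1 + 2625/2638 = - 0.00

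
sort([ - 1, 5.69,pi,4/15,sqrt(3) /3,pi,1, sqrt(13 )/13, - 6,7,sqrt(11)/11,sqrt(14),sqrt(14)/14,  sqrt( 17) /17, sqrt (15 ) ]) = [ - 6, - 1,sqrt(17) /17,4/15, sqrt( 14) /14,sqrt (13)/13,sqrt(11)/11, sqrt( 3 )/3  ,  1,  pi, pi, sqrt( 14),sqrt( 15), 5.69, 7]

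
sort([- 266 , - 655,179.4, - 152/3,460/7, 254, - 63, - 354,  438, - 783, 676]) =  [  -  783,-655,  -  354, - 266,  -  63,-152/3, 460/7,179.4,254,438 , 676 ]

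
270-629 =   -  359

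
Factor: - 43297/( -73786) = 2^(-1)*29^1*79^(-1)*467^( - 1)*1493^1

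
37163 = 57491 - 20328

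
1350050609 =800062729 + 549987880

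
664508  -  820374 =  - 155866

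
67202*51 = 3427302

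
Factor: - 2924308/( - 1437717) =2^2 * 3^( - 1)*463^1*1579^1*479239^( - 1 ) 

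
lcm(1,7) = 7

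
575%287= 1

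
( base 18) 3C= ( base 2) 1000010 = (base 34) 1W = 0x42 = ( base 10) 66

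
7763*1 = 7763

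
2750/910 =3 + 2/91  =  3.02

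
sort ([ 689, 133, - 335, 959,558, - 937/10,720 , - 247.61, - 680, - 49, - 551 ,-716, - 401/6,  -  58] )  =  [ - 716, - 680, - 551,- 335, - 247.61, - 937/10 , - 401/6 ,-58, - 49,133,558,689,720,  959] 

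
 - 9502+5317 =- 4185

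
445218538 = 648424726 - 203206188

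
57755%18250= 3005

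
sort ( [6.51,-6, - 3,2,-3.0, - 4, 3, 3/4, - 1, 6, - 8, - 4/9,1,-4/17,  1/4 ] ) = [  -  8, - 6, - 4,- 3, - 3.0, - 1, - 4/9,- 4/17,1/4, 3/4 , 1, 2, 3,6, 6.51 ]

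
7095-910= 6185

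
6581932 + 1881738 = 8463670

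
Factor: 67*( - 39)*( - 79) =3^1*13^1*67^1*79^1 = 206427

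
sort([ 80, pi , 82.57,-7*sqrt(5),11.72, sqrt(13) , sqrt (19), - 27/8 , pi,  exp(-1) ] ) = [-7 * sqrt( 5),-27/8, exp( - 1) , pi, pi,sqrt( 13 ), sqrt(19),11.72, 80, 82.57]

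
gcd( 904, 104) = 8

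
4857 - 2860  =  1997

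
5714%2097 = 1520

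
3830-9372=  - 5542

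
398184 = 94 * 4236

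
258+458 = 716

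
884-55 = 829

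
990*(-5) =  - 4950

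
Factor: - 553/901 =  - 7^1 * 17^( - 1)*53^( - 1)*79^1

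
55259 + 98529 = 153788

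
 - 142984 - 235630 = - 378614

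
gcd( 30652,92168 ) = 4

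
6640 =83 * 80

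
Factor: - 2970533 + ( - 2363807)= -5334340 = -2^2  *  5^1*11^1  *24247^1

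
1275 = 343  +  932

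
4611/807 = 1537/269 = 5.71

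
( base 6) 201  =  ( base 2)1001001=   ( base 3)2201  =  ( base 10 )73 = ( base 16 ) 49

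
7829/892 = 8 +693/892= 8.78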